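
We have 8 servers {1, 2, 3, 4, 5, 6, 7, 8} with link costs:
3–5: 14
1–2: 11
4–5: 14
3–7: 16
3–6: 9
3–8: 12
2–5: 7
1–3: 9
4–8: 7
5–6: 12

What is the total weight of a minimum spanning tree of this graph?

71

Prim's algorithm from 8:
Step 1: cheapest edge leaving the tree is 4–8 (7); add 4.
Step 2: cheapest edge leaving the tree is 3–8 (12); add 3.
Step 3: cheapest edge leaving the tree is 1–3 (9); add 1.
Step 4: cheapest edge leaving the tree is 3–6 (9); add 6.
Step 5: cheapest edge leaving the tree is 1–2 (11); add 2.
Step 6: cheapest edge leaving the tree is 2–5 (7); add 5.
Step 7: cheapest edge leaving the tree is 3–7 (16); add 7.
MST edges: 4–8, 3–8, 1–3, 3–6, 1–2, 2–5, 3–7; total weight 7+12+9+9+11+7+16 = 71.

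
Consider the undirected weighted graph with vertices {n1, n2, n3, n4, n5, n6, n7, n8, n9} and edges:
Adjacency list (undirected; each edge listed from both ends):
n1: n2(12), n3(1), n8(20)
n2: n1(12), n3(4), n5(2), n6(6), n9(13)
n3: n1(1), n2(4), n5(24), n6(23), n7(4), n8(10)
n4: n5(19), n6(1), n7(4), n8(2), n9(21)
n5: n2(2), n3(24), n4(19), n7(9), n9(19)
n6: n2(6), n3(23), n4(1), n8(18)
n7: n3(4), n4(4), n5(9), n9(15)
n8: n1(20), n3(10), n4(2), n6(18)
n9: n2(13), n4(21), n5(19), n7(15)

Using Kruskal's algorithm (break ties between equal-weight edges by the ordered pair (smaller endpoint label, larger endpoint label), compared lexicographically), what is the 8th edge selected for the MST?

Sort edges by weight, then run Kruskal:
n1 n3 (1): add — endpoints in different components.
n4 n6 (1): add — endpoints in different components.
n2 n5 (2): add — endpoints in different components.
n4 n8 (2): add — endpoints in different components.
n2 n3 (4): add — endpoints in different components.
n3 n7 (4): add — endpoints in different components.
n4 n7 (4): add — endpoints in different components.
n2 n6 (6): skip — n2 and n6 already connected.
n5 n7 (9): skip — n7 and n5 already connected.
n3 n8 (10): skip — n8 and n3 already connected.
n1 n2 (12): skip — n1 and n2 already connected.
n2 n9 (13): add — endpoints in different components.
The 8th edge added is n2 n9.

n2-n9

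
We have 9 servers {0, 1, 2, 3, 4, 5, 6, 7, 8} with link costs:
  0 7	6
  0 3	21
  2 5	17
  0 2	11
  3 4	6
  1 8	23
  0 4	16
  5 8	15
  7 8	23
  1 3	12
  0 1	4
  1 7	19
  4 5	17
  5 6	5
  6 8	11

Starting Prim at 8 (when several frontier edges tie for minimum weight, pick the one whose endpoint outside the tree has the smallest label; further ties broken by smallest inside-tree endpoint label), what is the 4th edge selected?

0-2

Prim's algorithm from 8:
Step 1: cheapest edge leaving the tree is 6 8 (11); add 6.
Step 2: cheapest edge leaving the tree is 5 6 (5); add 5.
Step 3: cheapest edge leaving the tree is 2 5 (17); add 2.
Step 4: cheapest edge leaving the tree is 0 2 (11); add 0.
Step 5: cheapest edge leaving the tree is 0 1 (4); add 1.
Step 6: cheapest edge leaving the tree is 0 7 (6); add 7.
Step 7: cheapest edge leaving the tree is 1 3 (12); add 3.
Step 8: cheapest edge leaving the tree is 3 4 (6); add 4.
The 4th edge added is 0 2.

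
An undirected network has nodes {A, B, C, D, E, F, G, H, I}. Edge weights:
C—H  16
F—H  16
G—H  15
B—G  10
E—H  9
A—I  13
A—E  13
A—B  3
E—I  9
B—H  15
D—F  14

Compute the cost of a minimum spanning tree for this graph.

Prim, starting at C.
Step 1: cheapest edge leaving the tree is C—H (16); add H.
Step 2: cheapest edge leaving the tree is E—H (9); add E.
Step 3: cheapest edge leaving the tree is E—I (9); add I.
Step 4: cheapest edge leaving the tree is A—E (13); add A.
Step 5: cheapest edge leaving the tree is A—B (3); add B.
Step 6: cheapest edge leaving the tree is B—G (10); add G.
Step 7: cheapest edge leaving the tree is F—H (16); add F.
Step 8: cheapest edge leaving the tree is D—F (14); add D.
MST edges: C—H, E—H, E—I, A—E, A—B, B—G, F—H, D—F; total weight 16+9+9+13+3+10+16+14 = 90.

90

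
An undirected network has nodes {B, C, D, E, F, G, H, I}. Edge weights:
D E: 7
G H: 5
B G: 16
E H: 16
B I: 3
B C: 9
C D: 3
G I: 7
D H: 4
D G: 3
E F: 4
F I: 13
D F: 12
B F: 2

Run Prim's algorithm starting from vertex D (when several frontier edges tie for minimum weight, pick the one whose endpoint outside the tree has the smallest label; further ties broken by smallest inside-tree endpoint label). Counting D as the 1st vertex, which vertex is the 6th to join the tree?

Grow the tree from D using Prim:
Step 1: cheapest edge leaving the tree is C D (3); add C.
Step 2: cheapest edge leaving the tree is D G (3); add G.
Step 3: cheapest edge leaving the tree is D H (4); add H.
Step 4: cheapest edge leaving the tree is D E (7); add E.
Step 5: cheapest edge leaving the tree is E F (4); add F.
Step 6: cheapest edge leaving the tree is B F (2); add B.
Step 7: cheapest edge leaving the tree is B I (3); add I.
Vertex order: D, C, G, H, E, F, B, I. The 6th vertex is F.

F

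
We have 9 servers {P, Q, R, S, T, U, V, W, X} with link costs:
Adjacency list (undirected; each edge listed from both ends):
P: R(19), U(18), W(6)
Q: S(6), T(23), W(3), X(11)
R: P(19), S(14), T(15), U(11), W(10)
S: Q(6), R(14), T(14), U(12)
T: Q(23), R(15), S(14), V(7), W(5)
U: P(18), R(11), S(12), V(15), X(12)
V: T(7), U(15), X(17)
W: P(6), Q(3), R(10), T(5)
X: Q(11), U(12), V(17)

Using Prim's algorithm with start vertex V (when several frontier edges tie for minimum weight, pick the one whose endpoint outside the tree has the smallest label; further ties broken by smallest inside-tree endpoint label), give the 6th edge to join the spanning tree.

Prim, starting at V.
Step 1: cheapest edge leaving the tree is T—V (7); add T.
Step 2: cheapest edge leaving the tree is T—W (5); add W.
Step 3: cheapest edge leaving the tree is Q—W (3); add Q.
Step 4: cheapest edge leaving the tree is P—W (6); add P.
Step 5: cheapest edge leaving the tree is Q—S (6); add S.
Step 6: cheapest edge leaving the tree is R—W (10); add R.
Step 7: cheapest edge leaving the tree is R—U (11); add U.
Step 8: cheapest edge leaving the tree is Q—X (11); add X.
The 6th edge added is R—W.

R-W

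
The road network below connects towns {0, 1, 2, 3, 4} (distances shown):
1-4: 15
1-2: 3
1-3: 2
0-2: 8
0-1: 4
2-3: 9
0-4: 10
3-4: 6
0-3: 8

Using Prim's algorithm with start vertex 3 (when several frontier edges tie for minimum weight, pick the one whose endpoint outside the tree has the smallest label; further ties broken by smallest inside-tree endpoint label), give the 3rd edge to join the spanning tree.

Grow the tree from 3 using Prim:
Step 1: cheapest edge leaving the tree is 1-3 (2); add 1.
Step 2: cheapest edge leaving the tree is 1-2 (3); add 2.
Step 3: cheapest edge leaving the tree is 0-1 (4); add 0.
Step 4: cheapest edge leaving the tree is 3-4 (6); add 4.
The 3rd edge added is 0-1.

0-1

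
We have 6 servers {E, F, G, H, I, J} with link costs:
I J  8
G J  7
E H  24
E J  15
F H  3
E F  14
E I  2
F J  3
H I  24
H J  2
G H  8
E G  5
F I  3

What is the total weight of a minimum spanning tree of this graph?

Sort edges by weight, then run Kruskal:
E I (2): add. Components now {E,I} {F} {G} {H} {J}
H J (2): add. Components now {E,I} {F} {G} {H,J}
F H (3): add. Components now {E,I} {F,H,J} {G}
F I (3): add. Components now {E,F,H,I,J} {G}
F J (3): skip — F and J already connected.
E G (5): add. Components now {E,F,G,H,I,J}
MST edges: E I, H J, F H, F I, E G; total weight 2+2+3+3+5 = 15.

15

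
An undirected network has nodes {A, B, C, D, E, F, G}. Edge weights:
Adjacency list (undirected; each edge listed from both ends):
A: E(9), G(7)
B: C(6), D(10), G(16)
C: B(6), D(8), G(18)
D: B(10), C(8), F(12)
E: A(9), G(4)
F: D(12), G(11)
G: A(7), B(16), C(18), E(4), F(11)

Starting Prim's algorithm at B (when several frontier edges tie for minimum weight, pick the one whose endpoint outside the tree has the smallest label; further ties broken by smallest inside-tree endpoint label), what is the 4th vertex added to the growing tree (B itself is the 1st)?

Prim, starting at B.
Step 1: cheapest edge leaving the tree is B—C (6); add C.
Step 2: cheapest edge leaving the tree is C—D (8); add D.
Step 3: cheapest edge leaving the tree is D—F (12); add F.
Step 4: cheapest edge leaving the tree is F—G (11); add G.
Step 5: cheapest edge leaving the tree is E—G (4); add E.
Step 6: cheapest edge leaving the tree is A—G (7); add A.
Vertex order: B, C, D, F, G, E, A. The 4th vertex is F.

F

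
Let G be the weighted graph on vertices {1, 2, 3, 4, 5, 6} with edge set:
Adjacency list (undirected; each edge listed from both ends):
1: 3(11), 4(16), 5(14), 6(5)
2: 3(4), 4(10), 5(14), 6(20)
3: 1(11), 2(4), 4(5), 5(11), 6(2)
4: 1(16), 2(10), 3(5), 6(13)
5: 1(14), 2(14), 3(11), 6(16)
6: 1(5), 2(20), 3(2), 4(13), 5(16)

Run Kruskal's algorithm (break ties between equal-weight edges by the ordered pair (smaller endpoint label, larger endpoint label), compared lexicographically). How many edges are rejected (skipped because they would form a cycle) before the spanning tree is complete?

2

Kruskal: consider edges lightest-first.
3-6 (2): add. Components now {1} {2} {3,6} {4} {5}
2-3 (4): add. Components now {1} {2,3,6} {4} {5}
1-6 (5): add. Components now {1,2,3,6} {4} {5}
3-4 (5): add. Components now {1,2,3,4,6} {5}
2-4 (10): skip — 2 and 4 already connected.
1-3 (11): skip — 1 and 3 already connected.
3-5 (11): add. Components now {1,2,3,4,5,6}
Edges rejected before the tree was complete: 2.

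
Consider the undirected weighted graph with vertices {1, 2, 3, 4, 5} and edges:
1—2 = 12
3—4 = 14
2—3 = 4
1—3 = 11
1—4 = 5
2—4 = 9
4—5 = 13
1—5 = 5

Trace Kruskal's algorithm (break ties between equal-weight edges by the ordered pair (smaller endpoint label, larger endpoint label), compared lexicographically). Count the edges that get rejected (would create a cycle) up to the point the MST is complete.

0

Kruskal: consider edges lightest-first.
2—3 (4): add. Components now {1} {2,3} {4} {5}
1—4 (5): add. Components now {1,4} {2,3} {5}
1—5 (5): add. Components now {1,4,5} {2,3}
2—4 (9): add. Components now {1,2,3,4,5}
Edges rejected before the tree was complete: 0.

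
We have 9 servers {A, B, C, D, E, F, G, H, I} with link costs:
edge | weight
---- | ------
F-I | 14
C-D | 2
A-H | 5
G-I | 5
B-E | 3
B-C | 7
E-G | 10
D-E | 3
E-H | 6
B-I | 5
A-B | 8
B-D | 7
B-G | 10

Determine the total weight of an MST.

43

Prim, starting at F.
Step 1: frontier [F-I 14] → take F-I (14); add I.
Step 2: frontier [B-I 5, G-I 5] → take B-I (5); add B.
Step 3: frontier [B-E 3, B-C 7, B-D 7, A-B 8, B-G 10, G-I 5] → take B-E (3); add E.
Step 4: frontier [B-C 7, B-D 7, A-B 8, B-G 10, D-E 3, E-H 6, E-G 10, G-I 5] → take D-E (3); add D.
Step 5: frontier [B-C 7, A-B 8, B-G 10, C-D 2, E-H 6, E-G 10, G-I 5] → take C-D (2); add C.
Step 6: frontier [A-B 8, B-G 10, E-H 6, E-G 10, G-I 5] → take G-I (5); add G.
Step 7: frontier [A-B 8, E-H 6] → take E-H (6); add H.
Step 8: frontier [A-B 8, A-H 5] → take A-H (5); add A.
MST edges: F-I, B-I, B-E, D-E, C-D, G-I, E-H, A-H; total weight 14+5+3+3+2+5+6+5 = 43.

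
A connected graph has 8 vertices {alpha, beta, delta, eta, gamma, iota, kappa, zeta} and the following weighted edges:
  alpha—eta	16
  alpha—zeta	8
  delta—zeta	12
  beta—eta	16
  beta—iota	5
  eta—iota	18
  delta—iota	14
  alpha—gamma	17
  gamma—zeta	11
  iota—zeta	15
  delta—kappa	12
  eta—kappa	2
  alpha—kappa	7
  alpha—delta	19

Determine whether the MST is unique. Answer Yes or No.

Kruskal's algorithm — process edges by increasing weight (ties by edge label):
eta—kappa (2): add — endpoints in different components.
beta—iota (5): add — endpoints in different components.
alpha—kappa (7): add — endpoints in different components.
alpha—zeta (8): add — endpoints in different components.
gamma—zeta (11): add — endpoints in different components.
delta—kappa (12): add — endpoints in different components.
delta—zeta (12): skip — zeta and delta already connected.
delta—iota (14): add — endpoints in different components.
Non-tree edge delta—zeta has weight 12, equal to the heaviest edge on its tree cycle — swapping gives another MST of the same weight. Not unique.

No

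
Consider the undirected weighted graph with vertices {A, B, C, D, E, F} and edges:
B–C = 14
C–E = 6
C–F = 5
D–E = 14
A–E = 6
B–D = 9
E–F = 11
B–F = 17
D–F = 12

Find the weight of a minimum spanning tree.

38

Sort edges by weight, then run Kruskal:
C–F (5): add. Components now {A} {B} {C,F} {D} {E}
A–E (6): add. Components now {A,E} {B} {C,F} {D}
C–E (6): add. Components now {A,C,E,F} {B} {D}
B–D (9): add. Components now {A,C,E,F} {B,D}
E–F (11): skip — E and F already connected.
D–F (12): add. Components now {A,B,C,D,E,F}
MST edges: C–F, A–E, C–E, B–D, D–F; total weight 5+6+6+9+12 = 38.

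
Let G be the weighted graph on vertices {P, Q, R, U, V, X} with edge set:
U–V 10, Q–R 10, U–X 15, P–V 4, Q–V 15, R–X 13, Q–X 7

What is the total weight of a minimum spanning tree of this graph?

Prim, starting at X.
Step 1: cheapest edge leaving the tree is Q–X (7); add Q.
Step 2: cheapest edge leaving the tree is Q–R (10); add R.
Step 3: cheapest edge leaving the tree is U–X (15); add U.
Step 4: cheapest edge leaving the tree is U–V (10); add V.
Step 5: cheapest edge leaving the tree is P–V (4); add P.
MST edges: Q–X, Q–R, U–X, U–V, P–V; total weight 7+10+15+10+4 = 46.

46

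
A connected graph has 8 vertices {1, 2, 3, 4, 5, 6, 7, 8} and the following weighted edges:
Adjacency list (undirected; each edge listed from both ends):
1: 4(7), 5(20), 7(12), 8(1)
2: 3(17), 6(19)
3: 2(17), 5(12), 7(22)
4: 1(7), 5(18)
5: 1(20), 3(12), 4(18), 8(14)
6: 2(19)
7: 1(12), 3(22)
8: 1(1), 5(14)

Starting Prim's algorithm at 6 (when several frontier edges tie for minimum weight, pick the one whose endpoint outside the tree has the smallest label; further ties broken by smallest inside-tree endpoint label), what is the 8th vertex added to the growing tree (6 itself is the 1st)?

7

Grow the tree from 6 using Prim:
Step 1: frontier [2 6 19] → take 2 6 (19); add 2.
Step 2: frontier [2 3 17] → take 2 3 (17); add 3.
Step 3: frontier [3 5 12, 3 7 22] → take 3 5 (12); add 5.
Step 4: frontier [3 7 22, 5 8 14, 4 5 18, 1 5 20] → take 5 8 (14); add 8.
Step 5: frontier [3 7 22, 4 5 18, 1 5 20, 1 8 1] → take 1 8 (1); add 1.
Step 6: frontier [1 4 7, 1 7 12, 3 7 22, 4 5 18] → take 1 4 (7); add 4.
Step 7: frontier [1 7 12, 3 7 22] → take 1 7 (12); add 7.
Vertex order: 6, 2, 3, 5, 8, 1, 4, 7. The 8th vertex is 7.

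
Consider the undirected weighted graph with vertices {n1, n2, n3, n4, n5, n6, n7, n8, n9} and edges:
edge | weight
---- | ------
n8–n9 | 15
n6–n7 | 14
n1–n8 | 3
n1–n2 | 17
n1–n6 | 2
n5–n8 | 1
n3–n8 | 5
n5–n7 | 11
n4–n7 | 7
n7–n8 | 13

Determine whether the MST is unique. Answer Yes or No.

Sort edges by weight, then run Kruskal:
n5–n8 (1): add — endpoints in different components.
n1–n6 (2): add — endpoints in different components.
n1–n8 (3): add — endpoints in different components.
n3–n8 (5): add — endpoints in different components.
n4–n7 (7): add — endpoints in different components.
n5–n7 (11): add — endpoints in different components.
n7–n8 (13): skip — n8 and n7 already connected.
n6–n7 (14): skip — n6 and n7 already connected.
n8–n9 (15): add — endpoints in different components.
n1–n2 (17): add — endpoints in different components.
Every non-tree edge has weight strictly greater than the heaviest edge on the tree path between its endpoints, so the MST is unique.

Yes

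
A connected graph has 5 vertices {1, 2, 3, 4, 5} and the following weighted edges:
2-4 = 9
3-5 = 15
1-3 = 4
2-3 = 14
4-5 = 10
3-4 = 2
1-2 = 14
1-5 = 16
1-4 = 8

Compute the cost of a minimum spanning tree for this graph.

25

Sort edges by weight, then run Kruskal:
3-4 (2): add — endpoints in different components.
1-3 (4): add — endpoints in different components.
1-4 (8): skip — 1 and 4 already connected.
2-4 (9): add — endpoints in different components.
4-5 (10): add — endpoints in different components.
MST edges: 3-4, 1-3, 2-4, 4-5; total weight 2+4+9+10 = 25.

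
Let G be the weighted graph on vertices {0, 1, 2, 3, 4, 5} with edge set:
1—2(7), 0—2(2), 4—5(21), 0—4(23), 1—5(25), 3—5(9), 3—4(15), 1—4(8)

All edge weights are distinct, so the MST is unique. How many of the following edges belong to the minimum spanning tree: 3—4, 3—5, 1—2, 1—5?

Kruskal: consider edges lightest-first.
0—2 (2): add. Components now {0,2} {1} {3} {4} {5}
1—2 (7): add. Components now {0,1,2} {3} {4} {5}
1—4 (8): add. Components now {0,1,2,4} {3} {5}
3—5 (9): add. Components now {0,1,2,4} {3,5}
3—4 (15): add. Components now {0,1,2,3,4,5}
MST edge set: {0—2, 1—2, 1—4, 3—5, 3—4}.
Of the listed edges, {3—4, 3—5, 1—2} are in the MST → 3.

3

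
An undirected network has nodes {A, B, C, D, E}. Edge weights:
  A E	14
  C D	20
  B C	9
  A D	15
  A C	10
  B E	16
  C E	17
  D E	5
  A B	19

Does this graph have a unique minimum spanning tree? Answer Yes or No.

Yes

Kruskal's algorithm — process edges by increasing weight (ties by edge label):
D E (5): add — endpoints in different components.
B C (9): add — endpoints in different components.
A C (10): add — endpoints in different components.
A E (14): add — endpoints in different components.
Every non-tree edge has weight strictly greater than the heaviest edge on the tree path between its endpoints, so the MST is unique.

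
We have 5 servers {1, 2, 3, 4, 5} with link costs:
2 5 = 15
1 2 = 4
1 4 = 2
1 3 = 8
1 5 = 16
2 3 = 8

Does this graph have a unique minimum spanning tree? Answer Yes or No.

Sort edges by weight, then run Kruskal:
1 4 (2): add — endpoints in different components.
1 2 (4): add — endpoints in different components.
1 3 (8): add — endpoints in different components.
2 3 (8): skip — 2 and 3 already connected.
2 5 (15): add — endpoints in different components.
Non-tree edge 2 3 has weight 8, equal to the heaviest edge on its tree cycle — swapping gives another MST of the same weight. Not unique.

No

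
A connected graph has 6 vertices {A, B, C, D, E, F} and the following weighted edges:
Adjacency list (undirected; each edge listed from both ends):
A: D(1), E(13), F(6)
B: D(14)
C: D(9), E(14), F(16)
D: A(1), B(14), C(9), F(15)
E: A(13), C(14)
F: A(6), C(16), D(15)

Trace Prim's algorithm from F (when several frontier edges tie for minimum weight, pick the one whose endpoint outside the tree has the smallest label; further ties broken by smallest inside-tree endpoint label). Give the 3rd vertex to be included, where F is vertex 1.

Prim, starting at F.
Step 1: cheapest edge leaving the tree is A F (6); add A.
Step 2: cheapest edge leaving the tree is A D (1); add D.
Step 3: cheapest edge leaving the tree is C D (9); add C.
Step 4: cheapest edge leaving the tree is A E (13); add E.
Step 5: cheapest edge leaving the tree is B D (14); add B.
Vertex order: F, A, D, C, E, B. The 3rd vertex is D.

D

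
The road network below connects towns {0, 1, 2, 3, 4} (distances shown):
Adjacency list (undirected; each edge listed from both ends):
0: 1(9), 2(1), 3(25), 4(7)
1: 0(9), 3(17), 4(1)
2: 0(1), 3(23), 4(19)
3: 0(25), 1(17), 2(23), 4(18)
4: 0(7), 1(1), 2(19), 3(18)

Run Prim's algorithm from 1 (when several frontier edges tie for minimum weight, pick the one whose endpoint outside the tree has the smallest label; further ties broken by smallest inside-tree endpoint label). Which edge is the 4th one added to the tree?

Prim, starting at 1.
Step 1: frontier [1–4 1, 0–1 9, 1–3 17] → take 1–4 (1); add 4.
Step 2: frontier [0–1 9, 1–3 17, 0–4 7, 3–4 18, 2–4 19] → take 0–4 (7); add 0.
Step 3: frontier [0–2 1, 0–3 25, 1–3 17, 3–4 18, 2–4 19] → take 0–2 (1); add 2.
Step 4: frontier [0–3 25, 1–3 17, 2–3 23, 3–4 18] → take 1–3 (17); add 3.
The 4th edge added is 1–3.

1-3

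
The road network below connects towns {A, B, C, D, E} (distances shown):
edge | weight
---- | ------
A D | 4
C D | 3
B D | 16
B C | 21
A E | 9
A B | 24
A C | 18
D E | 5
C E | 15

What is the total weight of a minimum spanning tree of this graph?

28

Kruskal's algorithm — process edges by increasing weight (ties by edge label):
C D (3): add. Components now {A} {B} {C,D} {E}
A D (4): add. Components now {A,C,D} {B} {E}
D E (5): add. Components now {A,C,D,E} {B}
A E (9): skip — A and E already connected.
C E (15): skip — C and E already connected.
B D (16): add. Components now {A,B,C,D,E}
MST edges: C D, A D, D E, B D; total weight 3+4+5+16 = 28.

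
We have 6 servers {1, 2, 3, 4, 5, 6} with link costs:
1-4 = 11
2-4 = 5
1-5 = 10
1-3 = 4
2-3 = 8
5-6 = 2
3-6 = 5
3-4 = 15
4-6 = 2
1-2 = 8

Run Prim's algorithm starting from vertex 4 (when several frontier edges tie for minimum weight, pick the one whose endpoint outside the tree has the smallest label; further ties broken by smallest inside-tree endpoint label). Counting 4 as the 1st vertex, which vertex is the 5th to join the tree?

3

Grow the tree from 4 using Prim:
Step 1: cheapest edge leaving the tree is 4-6 (2); add 6.
Step 2: cheapest edge leaving the tree is 5-6 (2); add 5.
Step 3: cheapest edge leaving the tree is 2-4 (5); add 2.
Step 4: cheapest edge leaving the tree is 3-6 (5); add 3.
Step 5: cheapest edge leaving the tree is 1-3 (4); add 1.
Vertex order: 4, 6, 5, 2, 3, 1. The 5th vertex is 3.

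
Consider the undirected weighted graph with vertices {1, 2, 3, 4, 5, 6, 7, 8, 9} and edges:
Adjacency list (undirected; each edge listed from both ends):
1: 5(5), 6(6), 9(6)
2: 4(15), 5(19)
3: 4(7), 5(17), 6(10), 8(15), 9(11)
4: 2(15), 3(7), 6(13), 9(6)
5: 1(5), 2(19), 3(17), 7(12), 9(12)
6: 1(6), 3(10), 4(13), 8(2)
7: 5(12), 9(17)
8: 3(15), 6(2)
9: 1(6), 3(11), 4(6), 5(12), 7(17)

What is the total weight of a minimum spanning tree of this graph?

Kruskal's algorithm — process edges by increasing weight (ties by edge label):
6–8 (2): add — endpoints in different components.
1–5 (5): add — endpoints in different components.
1–6 (6): add — endpoints in different components.
1–9 (6): add — endpoints in different components.
4–9 (6): add — endpoints in different components.
3–4 (7): add — endpoints in different components.
3–6 (10): skip — 3 and 6 already connected.
3–9 (11): skip — 3 and 9 already connected.
5–7 (12): add — endpoints in different components.
5–9 (12): skip — 5 and 9 already connected.
4–6 (13): skip — 4 and 6 already connected.
2–4 (15): add — endpoints in different components.
MST edges: 6–8, 1–5, 1–6, 1–9, 4–9, 3–4, 5–7, 2–4; total weight 2+5+6+6+6+7+12+15 = 59.

59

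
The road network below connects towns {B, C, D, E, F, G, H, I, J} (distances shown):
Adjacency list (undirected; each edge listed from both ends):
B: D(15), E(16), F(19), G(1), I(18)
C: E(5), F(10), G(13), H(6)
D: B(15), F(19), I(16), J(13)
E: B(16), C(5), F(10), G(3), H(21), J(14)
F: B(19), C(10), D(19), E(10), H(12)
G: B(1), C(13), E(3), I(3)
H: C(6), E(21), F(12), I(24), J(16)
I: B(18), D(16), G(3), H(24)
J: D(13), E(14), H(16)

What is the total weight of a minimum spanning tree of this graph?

Sort edges by weight, then run Kruskal:
B G (1): add — endpoints in different components.
E G (3): add — endpoints in different components.
G I (3): add — endpoints in different components.
C E (5): add — endpoints in different components.
C H (6): add — endpoints in different components.
C F (10): add — endpoints in different components.
E F (10): skip — E and F already connected.
F H (12): skip — F and H already connected.
C G (13): skip — C and G already connected.
D J (13): add — endpoints in different components.
E J (14): add — endpoints in different components.
MST edges: B G, E G, G I, C E, C H, C F, D J, E J; total weight 1+3+3+5+6+10+13+14 = 55.

55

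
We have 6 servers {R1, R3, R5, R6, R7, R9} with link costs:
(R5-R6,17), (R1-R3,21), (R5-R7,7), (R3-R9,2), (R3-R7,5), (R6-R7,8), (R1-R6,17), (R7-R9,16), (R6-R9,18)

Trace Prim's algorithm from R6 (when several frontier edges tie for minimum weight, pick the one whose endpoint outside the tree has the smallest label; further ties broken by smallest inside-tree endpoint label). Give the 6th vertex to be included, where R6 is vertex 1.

R1

Prim's algorithm from R6:
Step 1: frontier [R6-R7 8, R1-R6 17, R5-R6 17, R6-R9 18] → take R6-R7 (8); add R7.
Step 2: frontier [R1-R6 17, R5-R6 17, R6-R9 18, R3-R7 5, R5-R7 7, R7-R9 16] → take R3-R7 (5); add R3.
Step 3: frontier [R3-R9 2, R1-R3 21, R1-R6 17, R5-R6 17, R6-R9 18, R5-R7 7, R7-R9 16] → take R3-R9 (2); add R9.
Step 4: frontier [R1-R3 21, R1-R6 17, R5-R6 17, R5-R7 7] → take R5-R7 (7); add R5.
Step 5: frontier [R1-R3 21, R1-R6 17] → take R1-R6 (17); add R1.
Vertex order: R6, R7, R3, R9, R5, R1. The 6th vertex is R1.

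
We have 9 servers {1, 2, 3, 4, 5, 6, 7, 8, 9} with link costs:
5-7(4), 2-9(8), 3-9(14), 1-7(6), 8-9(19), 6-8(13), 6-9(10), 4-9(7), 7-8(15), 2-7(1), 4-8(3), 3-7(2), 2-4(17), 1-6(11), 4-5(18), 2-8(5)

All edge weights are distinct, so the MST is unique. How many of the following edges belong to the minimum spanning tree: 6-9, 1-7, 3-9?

2

Sort edges by weight, then run Kruskal:
2-7 (1): add — endpoints in different components.
3-7 (2): add — endpoints in different components.
4-8 (3): add — endpoints in different components.
5-7 (4): add — endpoints in different components.
2-8 (5): add — endpoints in different components.
1-7 (6): add — endpoints in different components.
4-9 (7): add — endpoints in different components.
2-9 (8): skip — 2 and 9 already connected.
6-9 (10): add — endpoints in different components.
MST edge set: {2-7, 3-7, 4-8, 5-7, 2-8, 1-7, 4-9, 6-9}.
Of the listed edges, {6-9, 1-7} are in the MST → 2.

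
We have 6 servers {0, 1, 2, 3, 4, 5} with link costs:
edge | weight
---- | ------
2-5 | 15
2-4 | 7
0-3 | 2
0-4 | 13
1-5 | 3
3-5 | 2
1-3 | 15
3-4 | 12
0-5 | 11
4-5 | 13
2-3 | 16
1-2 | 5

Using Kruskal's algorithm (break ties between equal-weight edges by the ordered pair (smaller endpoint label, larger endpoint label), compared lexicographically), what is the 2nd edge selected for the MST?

Kruskal's algorithm — process edges by increasing weight (ties by edge label):
0-3 (2): add. Components now {0,3} {1} {2} {4} {5}
3-5 (2): add. Components now {0,3,5} {1} {2} {4}
1-5 (3): add. Components now {0,1,3,5} {2} {4}
1-2 (5): add. Components now {0,1,2,3,5} {4}
2-4 (7): add. Components now {0,1,2,3,4,5}
The 2nd edge added is 3-5.

3-5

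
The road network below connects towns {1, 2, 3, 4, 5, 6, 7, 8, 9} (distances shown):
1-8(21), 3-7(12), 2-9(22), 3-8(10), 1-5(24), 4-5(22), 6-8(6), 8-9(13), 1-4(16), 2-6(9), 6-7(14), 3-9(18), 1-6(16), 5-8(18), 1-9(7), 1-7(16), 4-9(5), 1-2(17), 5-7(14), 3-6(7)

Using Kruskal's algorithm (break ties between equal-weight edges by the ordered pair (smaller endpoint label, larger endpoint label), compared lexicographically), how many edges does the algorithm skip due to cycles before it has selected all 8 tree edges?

Sort edges by weight, then run Kruskal:
4-9 (5): add — endpoints in different components.
6-8 (6): add — endpoints in different components.
1-9 (7): add — endpoints in different components.
3-6 (7): add — endpoints in different components.
2-6 (9): add — endpoints in different components.
3-8 (10): skip — 3 and 8 already connected.
3-7 (12): add — endpoints in different components.
8-9 (13): add — endpoints in different components.
5-7 (14): add — endpoints in different components.
Edges rejected before the tree was complete: 1.

1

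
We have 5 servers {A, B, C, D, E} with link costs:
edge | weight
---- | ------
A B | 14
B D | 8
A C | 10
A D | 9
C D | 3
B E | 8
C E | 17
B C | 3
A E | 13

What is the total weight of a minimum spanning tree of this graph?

Prim's algorithm from D:
Step 1: cheapest edge leaving the tree is C D (3); add C.
Step 2: cheapest edge leaving the tree is B C (3); add B.
Step 3: cheapest edge leaving the tree is B E (8); add E.
Step 4: cheapest edge leaving the tree is A D (9); add A.
MST edges: C D, B C, B E, A D; total weight 3+3+8+9 = 23.

23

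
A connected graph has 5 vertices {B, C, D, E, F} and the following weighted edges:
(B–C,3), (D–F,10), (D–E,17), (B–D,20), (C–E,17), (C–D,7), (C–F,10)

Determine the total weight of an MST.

37

Sort edges by weight, then run Kruskal:
B–C (3): add. Components now {B,C} {D} {E} {F}
C–D (7): add. Components now {B,C,D} {E} {F}
C–F (10): add. Components now {B,C,D,F} {E}
D–F (10): skip — D and F already connected.
C–E (17): add. Components now {B,C,D,E,F}
MST edges: B–C, C–D, C–F, C–E; total weight 3+7+10+17 = 37.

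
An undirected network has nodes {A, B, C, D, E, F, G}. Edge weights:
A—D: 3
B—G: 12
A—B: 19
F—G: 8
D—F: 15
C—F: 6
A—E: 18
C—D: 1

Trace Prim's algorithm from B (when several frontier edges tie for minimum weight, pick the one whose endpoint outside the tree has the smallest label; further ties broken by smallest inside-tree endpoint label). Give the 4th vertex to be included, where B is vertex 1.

Grow the tree from B using Prim:
Step 1: frontier [B—G 12, A—B 19] → take B—G (12); add G.
Step 2: frontier [A—B 19, F—G 8] → take F—G (8); add F.
Step 3: frontier [A—B 19, C—F 6, D—F 15] → take C—F (6); add C.
Step 4: frontier [A—B 19, C—D 1, D—F 15] → take C—D (1); add D.
Step 5: frontier [A—B 19, A—D 3] → take A—D (3); add A.
Step 6: frontier [A—E 18] → take A—E (18); add E.
Vertex order: B, G, F, C, D, A, E. The 4th vertex is C.

C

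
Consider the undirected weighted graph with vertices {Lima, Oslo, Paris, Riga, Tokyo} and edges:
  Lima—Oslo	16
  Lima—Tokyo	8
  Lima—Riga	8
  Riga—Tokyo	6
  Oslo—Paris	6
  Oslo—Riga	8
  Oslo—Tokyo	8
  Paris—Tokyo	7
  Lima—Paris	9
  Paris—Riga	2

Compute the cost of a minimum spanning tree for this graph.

Prim's algorithm from Oslo:
Step 1: frontier [Oslo—Paris 6, Oslo—Riga 8, Oslo—Tokyo 8, Lima—Oslo 16] → take Oslo—Paris (6); add Paris.
Step 2: frontier [Oslo—Riga 8, Oslo—Tokyo 8, Lima—Oslo 16, Paris—Riga 2, Paris—Tokyo 7, Lima—Paris 9] → take Paris—Riga (2); add Riga.
Step 3: frontier [Oslo—Tokyo 8, Lima—Oslo 16, Paris—Tokyo 7, Lima—Paris 9, Riga—Tokyo 6, Lima—Riga 8] → take Riga—Tokyo (6); add Tokyo.
Step 4: frontier [Lima—Oslo 16, Lima—Paris 9, Lima—Riga 8, Lima—Tokyo 8] → take Lima—Riga (8); add Lima.
MST edges: Oslo—Paris, Paris—Riga, Riga—Tokyo, Lima—Riga; total weight 6+2+6+8 = 22.

22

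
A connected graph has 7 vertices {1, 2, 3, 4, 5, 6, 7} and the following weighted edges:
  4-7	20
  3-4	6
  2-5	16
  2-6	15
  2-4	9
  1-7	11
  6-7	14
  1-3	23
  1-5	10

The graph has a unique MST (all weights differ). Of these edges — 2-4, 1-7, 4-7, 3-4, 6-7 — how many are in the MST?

4

Sort edges by weight, then run Kruskal:
3-4 (6): add — endpoints in different components.
2-4 (9): add — endpoints in different components.
1-5 (10): add — endpoints in different components.
1-7 (11): add — endpoints in different components.
6-7 (14): add — endpoints in different components.
2-6 (15): add — endpoints in different components.
MST edge set: {3-4, 2-4, 1-5, 1-7, 6-7, 2-6}.
Of the listed edges, {2-4, 1-7, 3-4, 6-7} are in the MST → 4.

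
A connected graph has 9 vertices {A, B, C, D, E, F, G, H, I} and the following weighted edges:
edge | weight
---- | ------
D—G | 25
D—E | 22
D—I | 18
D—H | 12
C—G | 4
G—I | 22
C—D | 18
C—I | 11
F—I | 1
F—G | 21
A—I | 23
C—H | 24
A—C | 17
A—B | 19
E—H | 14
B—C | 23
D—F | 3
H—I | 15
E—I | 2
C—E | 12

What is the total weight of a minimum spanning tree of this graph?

Kruskal: consider edges lightest-first.
F—I (1): add — endpoints in different components.
E—I (2): add — endpoints in different components.
D—F (3): add — endpoints in different components.
C—G (4): add — endpoints in different components.
C—I (11): add — endpoints in different components.
C—E (12): skip — C and E already connected.
D—H (12): add — endpoints in different components.
E—H (14): skip — E and H already connected.
H—I (15): skip — H and I already connected.
A—C (17): add — endpoints in different components.
C—D (18): skip — C and D already connected.
D—I (18): skip — D and I already connected.
A—B (19): add — endpoints in different components.
MST edges: F—I, E—I, D—F, C—G, C—I, D—H, A—C, A—B; total weight 1+2+3+4+11+12+17+19 = 69.

69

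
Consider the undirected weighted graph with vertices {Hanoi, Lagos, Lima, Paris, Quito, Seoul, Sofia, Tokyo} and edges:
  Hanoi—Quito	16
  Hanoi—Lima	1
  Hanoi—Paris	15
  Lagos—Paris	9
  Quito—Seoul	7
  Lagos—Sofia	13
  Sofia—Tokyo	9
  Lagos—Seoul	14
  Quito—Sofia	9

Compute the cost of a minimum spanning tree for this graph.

Grow the tree from Paris using Prim:
Step 1: cheapest edge leaving the tree is Lagos—Paris (9); add Lagos.
Step 2: cheapest edge leaving the tree is Lagos—Sofia (13); add Sofia.
Step 3: cheapest edge leaving the tree is Quito—Sofia (9); add Quito.
Step 4: cheapest edge leaving the tree is Quito—Seoul (7); add Seoul.
Step 5: cheapest edge leaving the tree is Sofia—Tokyo (9); add Tokyo.
Step 6: cheapest edge leaving the tree is Hanoi—Paris (15); add Hanoi.
Step 7: cheapest edge leaving the tree is Hanoi—Lima (1); add Lima.
MST edges: Lagos—Paris, Lagos—Sofia, Quito—Sofia, Quito—Seoul, Sofia—Tokyo, Hanoi—Paris, Hanoi—Lima; total weight 9+13+9+7+9+15+1 = 63.

63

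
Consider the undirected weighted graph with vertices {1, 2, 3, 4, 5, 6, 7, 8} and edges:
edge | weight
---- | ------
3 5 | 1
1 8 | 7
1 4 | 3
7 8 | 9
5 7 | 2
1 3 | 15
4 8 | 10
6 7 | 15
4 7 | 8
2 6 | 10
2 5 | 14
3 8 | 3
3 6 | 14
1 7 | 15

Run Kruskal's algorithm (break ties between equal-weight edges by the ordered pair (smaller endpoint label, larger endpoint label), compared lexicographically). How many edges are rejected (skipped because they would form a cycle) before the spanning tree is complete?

Sort edges by weight, then run Kruskal:
3 5 (1): add — endpoints in different components.
5 7 (2): add — endpoints in different components.
1 4 (3): add — endpoints in different components.
3 8 (3): add — endpoints in different components.
1 8 (7): add — endpoints in different components.
4 7 (8): skip — 4 and 7 already connected.
7 8 (9): skip — 7 and 8 already connected.
2 6 (10): add — endpoints in different components.
4 8 (10): skip — 4 and 8 already connected.
2 5 (14): add — endpoints in different components.
Edges rejected before the tree was complete: 3.

3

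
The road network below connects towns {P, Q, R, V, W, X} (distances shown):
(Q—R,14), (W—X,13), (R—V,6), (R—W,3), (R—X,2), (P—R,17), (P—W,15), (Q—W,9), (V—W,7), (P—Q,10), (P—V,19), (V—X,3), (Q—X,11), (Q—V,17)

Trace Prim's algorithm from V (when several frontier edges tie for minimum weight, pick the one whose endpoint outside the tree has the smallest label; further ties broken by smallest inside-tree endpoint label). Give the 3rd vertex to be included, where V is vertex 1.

Prim's algorithm from V:
Step 1: cheapest edge leaving the tree is V—X (3); add X.
Step 2: cheapest edge leaving the tree is R—X (2); add R.
Step 3: cheapest edge leaving the tree is R—W (3); add W.
Step 4: cheapest edge leaving the tree is Q—W (9); add Q.
Step 5: cheapest edge leaving the tree is P—Q (10); add P.
Vertex order: V, X, R, W, Q, P. The 3rd vertex is R.

R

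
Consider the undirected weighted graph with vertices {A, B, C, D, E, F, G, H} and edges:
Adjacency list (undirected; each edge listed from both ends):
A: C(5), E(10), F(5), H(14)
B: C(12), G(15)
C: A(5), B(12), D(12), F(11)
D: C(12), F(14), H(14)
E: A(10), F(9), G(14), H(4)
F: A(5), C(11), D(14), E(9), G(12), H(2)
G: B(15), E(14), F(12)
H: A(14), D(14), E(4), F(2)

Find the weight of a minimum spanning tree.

Sort edges by weight, then run Kruskal:
F—H (2): add — endpoints in different components.
E—H (4): add — endpoints in different components.
A—C (5): add — endpoints in different components.
A—F (5): add — endpoints in different components.
E—F (9): skip — E and F already connected.
A—E (10): skip — A and E already connected.
C—F (11): skip — C and F already connected.
B—C (12): add — endpoints in different components.
C—D (12): add — endpoints in different components.
F—G (12): add — endpoints in different components.
MST edges: F—H, E—H, A—C, A—F, B—C, C—D, F—G; total weight 2+4+5+5+12+12+12 = 52.

52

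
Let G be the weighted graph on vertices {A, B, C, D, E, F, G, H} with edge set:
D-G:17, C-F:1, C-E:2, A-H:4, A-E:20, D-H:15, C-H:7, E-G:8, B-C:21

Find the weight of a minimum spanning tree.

Kruskal's algorithm — process edges by increasing weight (ties by edge label):
C-F (1): add — endpoints in different components.
C-E (2): add — endpoints in different components.
A-H (4): add — endpoints in different components.
C-H (7): add — endpoints in different components.
E-G (8): add — endpoints in different components.
D-H (15): add — endpoints in different components.
D-G (17): skip — D and G already connected.
A-E (20): skip — A and E already connected.
B-C (21): add — endpoints in different components.
MST edges: C-F, C-E, A-H, C-H, E-G, D-H, B-C; total weight 1+2+4+7+8+15+21 = 58.

58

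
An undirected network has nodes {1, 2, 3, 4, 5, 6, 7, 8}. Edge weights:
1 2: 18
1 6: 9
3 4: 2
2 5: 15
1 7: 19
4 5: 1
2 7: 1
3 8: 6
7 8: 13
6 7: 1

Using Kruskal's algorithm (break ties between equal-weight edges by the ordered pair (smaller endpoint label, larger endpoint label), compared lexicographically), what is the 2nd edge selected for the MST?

4-5

Kruskal: consider edges lightest-first.
2 7 (1): add — endpoints in different components.
4 5 (1): add — endpoints in different components.
6 7 (1): add — endpoints in different components.
3 4 (2): add — endpoints in different components.
3 8 (6): add — endpoints in different components.
1 6 (9): add — endpoints in different components.
7 8 (13): add — endpoints in different components.
The 2nd edge added is 4 5.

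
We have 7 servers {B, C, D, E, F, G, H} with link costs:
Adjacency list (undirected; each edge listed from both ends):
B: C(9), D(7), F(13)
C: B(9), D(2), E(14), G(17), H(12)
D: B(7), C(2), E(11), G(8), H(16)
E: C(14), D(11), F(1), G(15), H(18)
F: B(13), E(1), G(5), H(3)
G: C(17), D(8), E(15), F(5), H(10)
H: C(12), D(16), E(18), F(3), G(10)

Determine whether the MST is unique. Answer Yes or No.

Sort edges by weight, then run Kruskal:
E-F (1): add — endpoints in different components.
C-D (2): add — endpoints in different components.
F-H (3): add — endpoints in different components.
F-G (5): add — endpoints in different components.
B-D (7): add — endpoints in different components.
D-G (8): add — endpoints in different components.
Every non-tree edge has weight strictly greater than the heaviest edge on the tree path between its endpoints, so the MST is unique.

Yes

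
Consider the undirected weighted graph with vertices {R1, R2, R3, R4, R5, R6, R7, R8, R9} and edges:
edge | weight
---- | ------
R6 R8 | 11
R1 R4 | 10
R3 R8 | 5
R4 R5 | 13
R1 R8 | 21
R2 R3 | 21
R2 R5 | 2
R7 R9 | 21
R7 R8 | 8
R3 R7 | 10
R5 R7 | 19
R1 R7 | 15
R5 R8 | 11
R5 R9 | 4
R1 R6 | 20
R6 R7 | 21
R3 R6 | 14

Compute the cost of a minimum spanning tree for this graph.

Kruskal's algorithm — process edges by increasing weight (ties by edge label):
R2 R5 (2): add — endpoints in different components.
R5 R9 (4): add — endpoints in different components.
R3 R8 (5): add — endpoints in different components.
R7 R8 (8): add — endpoints in different components.
R1 R4 (10): add — endpoints in different components.
R3 R7 (10): skip — R7 and R3 already connected.
R5 R8 (11): add — endpoints in different components.
R6 R8 (11): add — endpoints in different components.
R4 R5 (13): add — endpoints in different components.
MST edges: R2 R5, R5 R9, R3 R8, R7 R8, R1 R4, R5 R8, R6 R8, R4 R5; total weight 2+4+5+8+10+11+11+13 = 64.

64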